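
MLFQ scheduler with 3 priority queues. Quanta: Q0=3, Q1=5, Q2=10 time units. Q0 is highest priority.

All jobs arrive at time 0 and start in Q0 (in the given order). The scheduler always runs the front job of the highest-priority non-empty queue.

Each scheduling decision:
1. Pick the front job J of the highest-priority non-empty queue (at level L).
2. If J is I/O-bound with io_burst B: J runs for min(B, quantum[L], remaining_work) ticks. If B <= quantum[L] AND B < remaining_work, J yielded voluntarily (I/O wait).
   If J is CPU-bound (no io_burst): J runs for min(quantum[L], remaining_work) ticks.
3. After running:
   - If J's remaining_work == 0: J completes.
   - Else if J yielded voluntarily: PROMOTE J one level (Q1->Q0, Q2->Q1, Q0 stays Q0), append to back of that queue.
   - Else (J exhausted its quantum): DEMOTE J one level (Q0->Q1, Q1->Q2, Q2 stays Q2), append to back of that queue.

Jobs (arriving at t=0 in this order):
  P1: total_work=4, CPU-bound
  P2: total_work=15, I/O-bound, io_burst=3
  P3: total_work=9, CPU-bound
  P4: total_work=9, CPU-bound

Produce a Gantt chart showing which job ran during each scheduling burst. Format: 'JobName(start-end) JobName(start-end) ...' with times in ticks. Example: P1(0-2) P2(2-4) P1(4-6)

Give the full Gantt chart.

Answer: P1(0-3) P2(3-6) P3(6-9) P4(9-12) P2(12-15) P2(15-18) P2(18-21) P2(21-24) P1(24-25) P3(25-30) P4(30-35) P3(35-36) P4(36-37)

Derivation:
t=0-3: P1@Q0 runs 3, rem=1, quantum used, demote→Q1. Q0=[P2,P3,P4] Q1=[P1] Q2=[]
t=3-6: P2@Q0 runs 3, rem=12, I/O yield, promote→Q0. Q0=[P3,P4,P2] Q1=[P1] Q2=[]
t=6-9: P3@Q0 runs 3, rem=6, quantum used, demote→Q1. Q0=[P4,P2] Q1=[P1,P3] Q2=[]
t=9-12: P4@Q0 runs 3, rem=6, quantum used, demote→Q1. Q0=[P2] Q1=[P1,P3,P4] Q2=[]
t=12-15: P2@Q0 runs 3, rem=9, I/O yield, promote→Q0. Q0=[P2] Q1=[P1,P3,P4] Q2=[]
t=15-18: P2@Q0 runs 3, rem=6, I/O yield, promote→Q0. Q0=[P2] Q1=[P1,P3,P4] Q2=[]
t=18-21: P2@Q0 runs 3, rem=3, I/O yield, promote→Q0. Q0=[P2] Q1=[P1,P3,P4] Q2=[]
t=21-24: P2@Q0 runs 3, rem=0, completes. Q0=[] Q1=[P1,P3,P4] Q2=[]
t=24-25: P1@Q1 runs 1, rem=0, completes. Q0=[] Q1=[P3,P4] Q2=[]
t=25-30: P3@Q1 runs 5, rem=1, quantum used, demote→Q2. Q0=[] Q1=[P4] Q2=[P3]
t=30-35: P4@Q1 runs 5, rem=1, quantum used, demote→Q2. Q0=[] Q1=[] Q2=[P3,P4]
t=35-36: P3@Q2 runs 1, rem=0, completes. Q0=[] Q1=[] Q2=[P4]
t=36-37: P4@Q2 runs 1, rem=0, completes. Q0=[] Q1=[] Q2=[]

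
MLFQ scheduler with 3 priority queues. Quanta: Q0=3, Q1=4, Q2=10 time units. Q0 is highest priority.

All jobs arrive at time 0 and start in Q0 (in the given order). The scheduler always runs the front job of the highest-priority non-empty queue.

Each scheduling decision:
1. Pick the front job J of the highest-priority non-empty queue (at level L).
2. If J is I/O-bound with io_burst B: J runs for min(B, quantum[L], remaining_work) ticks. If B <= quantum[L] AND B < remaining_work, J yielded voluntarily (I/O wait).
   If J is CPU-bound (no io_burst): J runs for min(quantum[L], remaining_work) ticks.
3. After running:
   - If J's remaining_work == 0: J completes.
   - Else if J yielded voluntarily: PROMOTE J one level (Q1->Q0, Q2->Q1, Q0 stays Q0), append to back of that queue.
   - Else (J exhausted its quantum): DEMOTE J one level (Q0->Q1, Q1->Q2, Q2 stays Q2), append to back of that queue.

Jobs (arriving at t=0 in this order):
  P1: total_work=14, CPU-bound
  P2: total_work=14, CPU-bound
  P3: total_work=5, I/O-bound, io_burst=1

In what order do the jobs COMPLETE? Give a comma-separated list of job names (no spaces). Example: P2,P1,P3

Answer: P3,P1,P2

Derivation:
t=0-3: P1@Q0 runs 3, rem=11, quantum used, demote→Q1. Q0=[P2,P3] Q1=[P1] Q2=[]
t=3-6: P2@Q0 runs 3, rem=11, quantum used, demote→Q1. Q0=[P3] Q1=[P1,P2] Q2=[]
t=6-7: P3@Q0 runs 1, rem=4, I/O yield, promote→Q0. Q0=[P3] Q1=[P1,P2] Q2=[]
t=7-8: P3@Q0 runs 1, rem=3, I/O yield, promote→Q0. Q0=[P3] Q1=[P1,P2] Q2=[]
t=8-9: P3@Q0 runs 1, rem=2, I/O yield, promote→Q0. Q0=[P3] Q1=[P1,P2] Q2=[]
t=9-10: P3@Q0 runs 1, rem=1, I/O yield, promote→Q0. Q0=[P3] Q1=[P1,P2] Q2=[]
t=10-11: P3@Q0 runs 1, rem=0, completes. Q0=[] Q1=[P1,P2] Q2=[]
t=11-15: P1@Q1 runs 4, rem=7, quantum used, demote→Q2. Q0=[] Q1=[P2] Q2=[P1]
t=15-19: P2@Q1 runs 4, rem=7, quantum used, demote→Q2. Q0=[] Q1=[] Q2=[P1,P2]
t=19-26: P1@Q2 runs 7, rem=0, completes. Q0=[] Q1=[] Q2=[P2]
t=26-33: P2@Q2 runs 7, rem=0, completes. Q0=[] Q1=[] Q2=[]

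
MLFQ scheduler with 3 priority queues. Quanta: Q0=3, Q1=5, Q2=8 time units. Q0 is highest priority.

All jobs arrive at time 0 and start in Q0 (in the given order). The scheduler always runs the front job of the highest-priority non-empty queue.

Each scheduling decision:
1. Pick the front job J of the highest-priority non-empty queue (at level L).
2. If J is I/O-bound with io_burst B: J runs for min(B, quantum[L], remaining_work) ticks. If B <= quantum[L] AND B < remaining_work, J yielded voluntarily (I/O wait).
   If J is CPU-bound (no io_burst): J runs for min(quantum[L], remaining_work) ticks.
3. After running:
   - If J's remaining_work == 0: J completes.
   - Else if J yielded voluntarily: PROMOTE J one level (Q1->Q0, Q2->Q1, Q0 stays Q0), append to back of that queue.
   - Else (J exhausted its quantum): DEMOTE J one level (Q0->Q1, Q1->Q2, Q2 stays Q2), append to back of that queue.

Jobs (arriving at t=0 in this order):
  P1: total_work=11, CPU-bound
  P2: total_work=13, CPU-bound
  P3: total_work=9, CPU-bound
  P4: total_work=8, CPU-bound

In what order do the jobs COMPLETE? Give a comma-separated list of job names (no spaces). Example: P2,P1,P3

Answer: P4,P1,P2,P3

Derivation:
t=0-3: P1@Q0 runs 3, rem=8, quantum used, demote→Q1. Q0=[P2,P3,P4] Q1=[P1] Q2=[]
t=3-6: P2@Q0 runs 3, rem=10, quantum used, demote→Q1. Q0=[P3,P4] Q1=[P1,P2] Q2=[]
t=6-9: P3@Q0 runs 3, rem=6, quantum used, demote→Q1. Q0=[P4] Q1=[P1,P2,P3] Q2=[]
t=9-12: P4@Q0 runs 3, rem=5, quantum used, demote→Q1. Q0=[] Q1=[P1,P2,P3,P4] Q2=[]
t=12-17: P1@Q1 runs 5, rem=3, quantum used, demote→Q2. Q0=[] Q1=[P2,P3,P4] Q2=[P1]
t=17-22: P2@Q1 runs 5, rem=5, quantum used, demote→Q2. Q0=[] Q1=[P3,P4] Q2=[P1,P2]
t=22-27: P3@Q1 runs 5, rem=1, quantum used, demote→Q2. Q0=[] Q1=[P4] Q2=[P1,P2,P3]
t=27-32: P4@Q1 runs 5, rem=0, completes. Q0=[] Q1=[] Q2=[P1,P2,P3]
t=32-35: P1@Q2 runs 3, rem=0, completes. Q0=[] Q1=[] Q2=[P2,P3]
t=35-40: P2@Q2 runs 5, rem=0, completes. Q0=[] Q1=[] Q2=[P3]
t=40-41: P3@Q2 runs 1, rem=0, completes. Q0=[] Q1=[] Q2=[]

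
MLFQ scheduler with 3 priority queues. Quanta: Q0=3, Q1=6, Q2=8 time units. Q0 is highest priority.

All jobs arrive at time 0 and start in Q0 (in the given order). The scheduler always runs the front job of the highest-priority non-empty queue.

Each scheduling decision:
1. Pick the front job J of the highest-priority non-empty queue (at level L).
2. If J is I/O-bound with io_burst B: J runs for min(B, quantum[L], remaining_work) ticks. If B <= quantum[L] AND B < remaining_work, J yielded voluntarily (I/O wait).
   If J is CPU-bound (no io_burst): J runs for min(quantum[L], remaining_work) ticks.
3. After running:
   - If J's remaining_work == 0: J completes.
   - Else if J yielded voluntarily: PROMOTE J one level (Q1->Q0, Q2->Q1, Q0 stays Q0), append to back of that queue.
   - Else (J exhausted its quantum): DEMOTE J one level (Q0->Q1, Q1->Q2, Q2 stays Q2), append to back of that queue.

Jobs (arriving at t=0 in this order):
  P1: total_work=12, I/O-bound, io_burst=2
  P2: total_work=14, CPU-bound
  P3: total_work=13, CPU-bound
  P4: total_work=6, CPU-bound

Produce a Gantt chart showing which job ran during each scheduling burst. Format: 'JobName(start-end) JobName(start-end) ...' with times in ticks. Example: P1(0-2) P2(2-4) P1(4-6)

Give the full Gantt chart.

Answer: P1(0-2) P2(2-5) P3(5-8) P4(8-11) P1(11-13) P1(13-15) P1(15-17) P1(17-19) P1(19-21) P2(21-27) P3(27-33) P4(33-36) P2(36-41) P3(41-45)

Derivation:
t=0-2: P1@Q0 runs 2, rem=10, I/O yield, promote→Q0. Q0=[P2,P3,P4,P1] Q1=[] Q2=[]
t=2-5: P2@Q0 runs 3, rem=11, quantum used, demote→Q1. Q0=[P3,P4,P1] Q1=[P2] Q2=[]
t=5-8: P3@Q0 runs 3, rem=10, quantum used, demote→Q1. Q0=[P4,P1] Q1=[P2,P3] Q2=[]
t=8-11: P4@Q0 runs 3, rem=3, quantum used, demote→Q1. Q0=[P1] Q1=[P2,P3,P4] Q2=[]
t=11-13: P1@Q0 runs 2, rem=8, I/O yield, promote→Q0. Q0=[P1] Q1=[P2,P3,P4] Q2=[]
t=13-15: P1@Q0 runs 2, rem=6, I/O yield, promote→Q0. Q0=[P1] Q1=[P2,P3,P4] Q2=[]
t=15-17: P1@Q0 runs 2, rem=4, I/O yield, promote→Q0. Q0=[P1] Q1=[P2,P3,P4] Q2=[]
t=17-19: P1@Q0 runs 2, rem=2, I/O yield, promote→Q0. Q0=[P1] Q1=[P2,P3,P4] Q2=[]
t=19-21: P1@Q0 runs 2, rem=0, completes. Q0=[] Q1=[P2,P3,P4] Q2=[]
t=21-27: P2@Q1 runs 6, rem=5, quantum used, demote→Q2. Q0=[] Q1=[P3,P4] Q2=[P2]
t=27-33: P3@Q1 runs 6, rem=4, quantum used, demote→Q2. Q0=[] Q1=[P4] Q2=[P2,P3]
t=33-36: P4@Q1 runs 3, rem=0, completes. Q0=[] Q1=[] Q2=[P2,P3]
t=36-41: P2@Q2 runs 5, rem=0, completes. Q0=[] Q1=[] Q2=[P3]
t=41-45: P3@Q2 runs 4, rem=0, completes. Q0=[] Q1=[] Q2=[]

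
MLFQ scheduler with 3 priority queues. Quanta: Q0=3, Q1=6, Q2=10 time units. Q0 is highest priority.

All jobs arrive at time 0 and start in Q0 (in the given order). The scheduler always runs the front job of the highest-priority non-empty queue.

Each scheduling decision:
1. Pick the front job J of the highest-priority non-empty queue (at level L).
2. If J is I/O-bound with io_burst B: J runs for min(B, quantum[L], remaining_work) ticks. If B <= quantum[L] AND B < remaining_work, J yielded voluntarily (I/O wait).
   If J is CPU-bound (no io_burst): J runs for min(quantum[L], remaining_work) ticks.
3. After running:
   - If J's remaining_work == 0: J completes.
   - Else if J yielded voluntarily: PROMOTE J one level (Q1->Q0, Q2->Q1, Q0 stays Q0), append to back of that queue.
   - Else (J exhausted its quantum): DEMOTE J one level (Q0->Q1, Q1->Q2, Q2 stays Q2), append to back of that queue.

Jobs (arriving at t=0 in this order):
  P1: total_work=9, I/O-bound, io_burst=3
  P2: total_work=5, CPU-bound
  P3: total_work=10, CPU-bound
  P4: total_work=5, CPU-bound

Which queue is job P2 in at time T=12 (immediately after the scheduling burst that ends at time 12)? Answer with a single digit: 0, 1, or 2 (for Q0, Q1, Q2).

t=0-3: P1@Q0 runs 3, rem=6, I/O yield, promote→Q0. Q0=[P2,P3,P4,P1] Q1=[] Q2=[]
t=3-6: P2@Q0 runs 3, rem=2, quantum used, demote→Q1. Q0=[P3,P4,P1] Q1=[P2] Q2=[]
t=6-9: P3@Q0 runs 3, rem=7, quantum used, demote→Q1. Q0=[P4,P1] Q1=[P2,P3] Q2=[]
t=9-12: P4@Q0 runs 3, rem=2, quantum used, demote→Q1. Q0=[P1] Q1=[P2,P3,P4] Q2=[]
t=12-15: P1@Q0 runs 3, rem=3, I/O yield, promote→Q0. Q0=[P1] Q1=[P2,P3,P4] Q2=[]
t=15-18: P1@Q0 runs 3, rem=0, completes. Q0=[] Q1=[P2,P3,P4] Q2=[]
t=18-20: P2@Q1 runs 2, rem=0, completes. Q0=[] Q1=[P3,P4] Q2=[]
t=20-26: P3@Q1 runs 6, rem=1, quantum used, demote→Q2. Q0=[] Q1=[P4] Q2=[P3]
t=26-28: P4@Q1 runs 2, rem=0, completes. Q0=[] Q1=[] Q2=[P3]
t=28-29: P3@Q2 runs 1, rem=0, completes. Q0=[] Q1=[] Q2=[]

Answer: 1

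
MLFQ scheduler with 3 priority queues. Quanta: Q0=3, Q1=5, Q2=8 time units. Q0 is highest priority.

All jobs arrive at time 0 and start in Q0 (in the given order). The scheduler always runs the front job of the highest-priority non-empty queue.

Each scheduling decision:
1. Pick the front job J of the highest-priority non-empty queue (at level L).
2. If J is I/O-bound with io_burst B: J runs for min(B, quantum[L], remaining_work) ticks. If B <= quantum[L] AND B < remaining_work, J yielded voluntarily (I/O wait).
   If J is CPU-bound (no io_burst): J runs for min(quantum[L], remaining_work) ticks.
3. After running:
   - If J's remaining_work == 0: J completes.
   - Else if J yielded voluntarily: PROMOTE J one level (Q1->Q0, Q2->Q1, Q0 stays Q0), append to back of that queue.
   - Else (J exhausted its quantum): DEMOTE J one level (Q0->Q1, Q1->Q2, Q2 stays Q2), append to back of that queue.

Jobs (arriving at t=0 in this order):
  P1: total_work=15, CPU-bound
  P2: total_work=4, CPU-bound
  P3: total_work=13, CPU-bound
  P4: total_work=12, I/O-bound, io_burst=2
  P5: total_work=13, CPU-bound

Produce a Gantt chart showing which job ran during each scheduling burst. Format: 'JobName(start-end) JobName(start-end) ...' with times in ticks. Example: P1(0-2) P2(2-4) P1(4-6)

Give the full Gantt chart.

t=0-3: P1@Q0 runs 3, rem=12, quantum used, demote→Q1. Q0=[P2,P3,P4,P5] Q1=[P1] Q2=[]
t=3-6: P2@Q0 runs 3, rem=1, quantum used, demote→Q1. Q0=[P3,P4,P5] Q1=[P1,P2] Q2=[]
t=6-9: P3@Q0 runs 3, rem=10, quantum used, demote→Q1. Q0=[P4,P5] Q1=[P1,P2,P3] Q2=[]
t=9-11: P4@Q0 runs 2, rem=10, I/O yield, promote→Q0. Q0=[P5,P4] Q1=[P1,P2,P3] Q2=[]
t=11-14: P5@Q0 runs 3, rem=10, quantum used, demote→Q1. Q0=[P4] Q1=[P1,P2,P3,P5] Q2=[]
t=14-16: P4@Q0 runs 2, rem=8, I/O yield, promote→Q0. Q0=[P4] Q1=[P1,P2,P3,P5] Q2=[]
t=16-18: P4@Q0 runs 2, rem=6, I/O yield, promote→Q0. Q0=[P4] Q1=[P1,P2,P3,P5] Q2=[]
t=18-20: P4@Q0 runs 2, rem=4, I/O yield, promote→Q0. Q0=[P4] Q1=[P1,P2,P3,P5] Q2=[]
t=20-22: P4@Q0 runs 2, rem=2, I/O yield, promote→Q0. Q0=[P4] Q1=[P1,P2,P3,P5] Q2=[]
t=22-24: P4@Q0 runs 2, rem=0, completes. Q0=[] Q1=[P1,P2,P3,P5] Q2=[]
t=24-29: P1@Q1 runs 5, rem=7, quantum used, demote→Q2. Q0=[] Q1=[P2,P3,P5] Q2=[P1]
t=29-30: P2@Q1 runs 1, rem=0, completes. Q0=[] Q1=[P3,P5] Q2=[P1]
t=30-35: P3@Q1 runs 5, rem=5, quantum used, demote→Q2. Q0=[] Q1=[P5] Q2=[P1,P3]
t=35-40: P5@Q1 runs 5, rem=5, quantum used, demote→Q2. Q0=[] Q1=[] Q2=[P1,P3,P5]
t=40-47: P1@Q2 runs 7, rem=0, completes. Q0=[] Q1=[] Q2=[P3,P5]
t=47-52: P3@Q2 runs 5, rem=0, completes. Q0=[] Q1=[] Q2=[P5]
t=52-57: P5@Q2 runs 5, rem=0, completes. Q0=[] Q1=[] Q2=[]

Answer: P1(0-3) P2(3-6) P3(6-9) P4(9-11) P5(11-14) P4(14-16) P4(16-18) P4(18-20) P4(20-22) P4(22-24) P1(24-29) P2(29-30) P3(30-35) P5(35-40) P1(40-47) P3(47-52) P5(52-57)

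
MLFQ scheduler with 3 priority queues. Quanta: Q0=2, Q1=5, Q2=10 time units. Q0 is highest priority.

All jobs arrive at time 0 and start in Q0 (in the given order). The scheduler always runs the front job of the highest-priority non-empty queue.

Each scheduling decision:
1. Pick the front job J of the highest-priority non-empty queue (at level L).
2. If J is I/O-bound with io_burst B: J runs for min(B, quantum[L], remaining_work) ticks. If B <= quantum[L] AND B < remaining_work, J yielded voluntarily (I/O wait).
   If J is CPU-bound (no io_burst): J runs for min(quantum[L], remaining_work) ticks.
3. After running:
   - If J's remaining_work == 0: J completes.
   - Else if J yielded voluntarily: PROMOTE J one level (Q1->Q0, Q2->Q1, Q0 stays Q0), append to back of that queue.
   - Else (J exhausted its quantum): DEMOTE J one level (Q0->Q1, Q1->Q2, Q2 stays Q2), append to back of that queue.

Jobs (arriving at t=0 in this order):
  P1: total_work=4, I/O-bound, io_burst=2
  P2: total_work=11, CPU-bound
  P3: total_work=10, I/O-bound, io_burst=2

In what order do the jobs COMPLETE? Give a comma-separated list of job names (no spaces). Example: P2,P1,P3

Answer: P1,P3,P2

Derivation:
t=0-2: P1@Q0 runs 2, rem=2, I/O yield, promote→Q0. Q0=[P2,P3,P1] Q1=[] Q2=[]
t=2-4: P2@Q0 runs 2, rem=9, quantum used, demote→Q1. Q0=[P3,P1] Q1=[P2] Q2=[]
t=4-6: P3@Q0 runs 2, rem=8, I/O yield, promote→Q0. Q0=[P1,P3] Q1=[P2] Q2=[]
t=6-8: P1@Q0 runs 2, rem=0, completes. Q0=[P3] Q1=[P2] Q2=[]
t=8-10: P3@Q0 runs 2, rem=6, I/O yield, promote→Q0. Q0=[P3] Q1=[P2] Q2=[]
t=10-12: P3@Q0 runs 2, rem=4, I/O yield, promote→Q0. Q0=[P3] Q1=[P2] Q2=[]
t=12-14: P3@Q0 runs 2, rem=2, I/O yield, promote→Q0. Q0=[P3] Q1=[P2] Q2=[]
t=14-16: P3@Q0 runs 2, rem=0, completes. Q0=[] Q1=[P2] Q2=[]
t=16-21: P2@Q1 runs 5, rem=4, quantum used, demote→Q2. Q0=[] Q1=[] Q2=[P2]
t=21-25: P2@Q2 runs 4, rem=0, completes. Q0=[] Q1=[] Q2=[]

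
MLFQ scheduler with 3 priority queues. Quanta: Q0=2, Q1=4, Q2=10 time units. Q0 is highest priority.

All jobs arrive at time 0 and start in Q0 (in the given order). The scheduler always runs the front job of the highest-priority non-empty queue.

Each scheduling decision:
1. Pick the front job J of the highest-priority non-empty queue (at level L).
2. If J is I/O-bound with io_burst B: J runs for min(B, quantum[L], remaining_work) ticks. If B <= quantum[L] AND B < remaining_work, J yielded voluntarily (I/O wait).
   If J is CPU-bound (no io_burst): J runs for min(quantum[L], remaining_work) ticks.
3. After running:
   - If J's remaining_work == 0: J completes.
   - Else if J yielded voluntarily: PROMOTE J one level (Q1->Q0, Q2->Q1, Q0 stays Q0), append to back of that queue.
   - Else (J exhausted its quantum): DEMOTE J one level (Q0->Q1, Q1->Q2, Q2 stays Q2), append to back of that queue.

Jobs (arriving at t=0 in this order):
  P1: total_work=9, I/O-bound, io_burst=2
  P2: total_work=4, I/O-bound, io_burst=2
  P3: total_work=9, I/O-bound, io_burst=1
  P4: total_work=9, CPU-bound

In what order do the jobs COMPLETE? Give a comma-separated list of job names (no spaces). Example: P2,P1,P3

t=0-2: P1@Q0 runs 2, rem=7, I/O yield, promote→Q0. Q0=[P2,P3,P4,P1] Q1=[] Q2=[]
t=2-4: P2@Q0 runs 2, rem=2, I/O yield, promote→Q0. Q0=[P3,P4,P1,P2] Q1=[] Q2=[]
t=4-5: P3@Q0 runs 1, rem=8, I/O yield, promote→Q0. Q0=[P4,P1,P2,P3] Q1=[] Q2=[]
t=5-7: P4@Q0 runs 2, rem=7, quantum used, demote→Q1. Q0=[P1,P2,P3] Q1=[P4] Q2=[]
t=7-9: P1@Q0 runs 2, rem=5, I/O yield, promote→Q0. Q0=[P2,P3,P1] Q1=[P4] Q2=[]
t=9-11: P2@Q0 runs 2, rem=0, completes. Q0=[P3,P1] Q1=[P4] Q2=[]
t=11-12: P3@Q0 runs 1, rem=7, I/O yield, promote→Q0. Q0=[P1,P3] Q1=[P4] Q2=[]
t=12-14: P1@Q0 runs 2, rem=3, I/O yield, promote→Q0. Q0=[P3,P1] Q1=[P4] Q2=[]
t=14-15: P3@Q0 runs 1, rem=6, I/O yield, promote→Q0. Q0=[P1,P3] Q1=[P4] Q2=[]
t=15-17: P1@Q0 runs 2, rem=1, I/O yield, promote→Q0. Q0=[P3,P1] Q1=[P4] Q2=[]
t=17-18: P3@Q0 runs 1, rem=5, I/O yield, promote→Q0. Q0=[P1,P3] Q1=[P4] Q2=[]
t=18-19: P1@Q0 runs 1, rem=0, completes. Q0=[P3] Q1=[P4] Q2=[]
t=19-20: P3@Q0 runs 1, rem=4, I/O yield, promote→Q0. Q0=[P3] Q1=[P4] Q2=[]
t=20-21: P3@Q0 runs 1, rem=3, I/O yield, promote→Q0. Q0=[P3] Q1=[P4] Q2=[]
t=21-22: P3@Q0 runs 1, rem=2, I/O yield, promote→Q0. Q0=[P3] Q1=[P4] Q2=[]
t=22-23: P3@Q0 runs 1, rem=1, I/O yield, promote→Q0. Q0=[P3] Q1=[P4] Q2=[]
t=23-24: P3@Q0 runs 1, rem=0, completes. Q0=[] Q1=[P4] Q2=[]
t=24-28: P4@Q1 runs 4, rem=3, quantum used, demote→Q2. Q0=[] Q1=[] Q2=[P4]
t=28-31: P4@Q2 runs 3, rem=0, completes. Q0=[] Q1=[] Q2=[]

Answer: P2,P1,P3,P4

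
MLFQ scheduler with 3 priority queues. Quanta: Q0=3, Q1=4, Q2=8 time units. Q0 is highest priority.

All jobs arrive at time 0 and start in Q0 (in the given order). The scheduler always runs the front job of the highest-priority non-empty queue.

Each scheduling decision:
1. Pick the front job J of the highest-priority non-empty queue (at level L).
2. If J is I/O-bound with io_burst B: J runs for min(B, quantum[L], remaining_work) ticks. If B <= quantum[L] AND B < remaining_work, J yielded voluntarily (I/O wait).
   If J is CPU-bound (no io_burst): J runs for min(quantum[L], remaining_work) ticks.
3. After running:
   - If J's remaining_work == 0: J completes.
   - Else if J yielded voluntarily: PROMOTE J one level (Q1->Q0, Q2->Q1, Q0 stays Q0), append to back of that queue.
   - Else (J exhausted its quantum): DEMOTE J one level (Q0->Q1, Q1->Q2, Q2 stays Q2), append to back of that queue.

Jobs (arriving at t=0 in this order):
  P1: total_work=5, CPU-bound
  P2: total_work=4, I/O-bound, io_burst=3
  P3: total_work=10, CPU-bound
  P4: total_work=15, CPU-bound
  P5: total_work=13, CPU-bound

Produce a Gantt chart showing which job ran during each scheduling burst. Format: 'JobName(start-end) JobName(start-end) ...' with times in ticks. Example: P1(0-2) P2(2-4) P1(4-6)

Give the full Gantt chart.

t=0-3: P1@Q0 runs 3, rem=2, quantum used, demote→Q1. Q0=[P2,P3,P4,P5] Q1=[P1] Q2=[]
t=3-6: P2@Q0 runs 3, rem=1, I/O yield, promote→Q0. Q0=[P3,P4,P5,P2] Q1=[P1] Q2=[]
t=6-9: P3@Q0 runs 3, rem=7, quantum used, demote→Q1. Q0=[P4,P5,P2] Q1=[P1,P3] Q2=[]
t=9-12: P4@Q0 runs 3, rem=12, quantum used, demote→Q1. Q0=[P5,P2] Q1=[P1,P3,P4] Q2=[]
t=12-15: P5@Q0 runs 3, rem=10, quantum used, demote→Q1. Q0=[P2] Q1=[P1,P3,P4,P5] Q2=[]
t=15-16: P2@Q0 runs 1, rem=0, completes. Q0=[] Q1=[P1,P3,P4,P5] Q2=[]
t=16-18: P1@Q1 runs 2, rem=0, completes. Q0=[] Q1=[P3,P4,P5] Q2=[]
t=18-22: P3@Q1 runs 4, rem=3, quantum used, demote→Q2. Q0=[] Q1=[P4,P5] Q2=[P3]
t=22-26: P4@Q1 runs 4, rem=8, quantum used, demote→Q2. Q0=[] Q1=[P5] Q2=[P3,P4]
t=26-30: P5@Q1 runs 4, rem=6, quantum used, demote→Q2. Q0=[] Q1=[] Q2=[P3,P4,P5]
t=30-33: P3@Q2 runs 3, rem=0, completes. Q0=[] Q1=[] Q2=[P4,P5]
t=33-41: P4@Q2 runs 8, rem=0, completes. Q0=[] Q1=[] Q2=[P5]
t=41-47: P5@Q2 runs 6, rem=0, completes. Q0=[] Q1=[] Q2=[]

Answer: P1(0-3) P2(3-6) P3(6-9) P4(9-12) P5(12-15) P2(15-16) P1(16-18) P3(18-22) P4(22-26) P5(26-30) P3(30-33) P4(33-41) P5(41-47)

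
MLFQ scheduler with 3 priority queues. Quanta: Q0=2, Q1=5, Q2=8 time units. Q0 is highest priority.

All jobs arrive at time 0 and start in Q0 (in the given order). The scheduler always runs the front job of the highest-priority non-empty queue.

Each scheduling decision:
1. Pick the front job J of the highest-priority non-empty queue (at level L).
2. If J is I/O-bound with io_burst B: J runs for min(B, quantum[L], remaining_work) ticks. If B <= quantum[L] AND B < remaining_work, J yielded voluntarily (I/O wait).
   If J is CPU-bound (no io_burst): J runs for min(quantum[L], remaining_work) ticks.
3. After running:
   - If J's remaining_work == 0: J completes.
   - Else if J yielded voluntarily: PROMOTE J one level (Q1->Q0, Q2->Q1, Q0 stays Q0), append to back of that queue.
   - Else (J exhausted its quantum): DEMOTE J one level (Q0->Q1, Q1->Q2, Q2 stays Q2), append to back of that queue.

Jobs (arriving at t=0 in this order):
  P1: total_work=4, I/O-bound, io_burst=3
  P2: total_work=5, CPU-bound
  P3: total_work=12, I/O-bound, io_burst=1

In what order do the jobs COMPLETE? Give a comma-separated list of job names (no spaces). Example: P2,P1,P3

Answer: P3,P1,P2

Derivation:
t=0-2: P1@Q0 runs 2, rem=2, quantum used, demote→Q1. Q0=[P2,P3] Q1=[P1] Q2=[]
t=2-4: P2@Q0 runs 2, rem=3, quantum used, demote→Q1. Q0=[P3] Q1=[P1,P2] Q2=[]
t=4-5: P3@Q0 runs 1, rem=11, I/O yield, promote→Q0. Q0=[P3] Q1=[P1,P2] Q2=[]
t=5-6: P3@Q0 runs 1, rem=10, I/O yield, promote→Q0. Q0=[P3] Q1=[P1,P2] Q2=[]
t=6-7: P3@Q0 runs 1, rem=9, I/O yield, promote→Q0. Q0=[P3] Q1=[P1,P2] Q2=[]
t=7-8: P3@Q0 runs 1, rem=8, I/O yield, promote→Q0. Q0=[P3] Q1=[P1,P2] Q2=[]
t=8-9: P3@Q0 runs 1, rem=7, I/O yield, promote→Q0. Q0=[P3] Q1=[P1,P2] Q2=[]
t=9-10: P3@Q0 runs 1, rem=6, I/O yield, promote→Q0. Q0=[P3] Q1=[P1,P2] Q2=[]
t=10-11: P3@Q0 runs 1, rem=5, I/O yield, promote→Q0. Q0=[P3] Q1=[P1,P2] Q2=[]
t=11-12: P3@Q0 runs 1, rem=4, I/O yield, promote→Q0. Q0=[P3] Q1=[P1,P2] Q2=[]
t=12-13: P3@Q0 runs 1, rem=3, I/O yield, promote→Q0. Q0=[P3] Q1=[P1,P2] Q2=[]
t=13-14: P3@Q0 runs 1, rem=2, I/O yield, promote→Q0. Q0=[P3] Q1=[P1,P2] Q2=[]
t=14-15: P3@Q0 runs 1, rem=1, I/O yield, promote→Q0. Q0=[P3] Q1=[P1,P2] Q2=[]
t=15-16: P3@Q0 runs 1, rem=0, completes. Q0=[] Q1=[P1,P2] Q2=[]
t=16-18: P1@Q1 runs 2, rem=0, completes. Q0=[] Q1=[P2] Q2=[]
t=18-21: P2@Q1 runs 3, rem=0, completes. Q0=[] Q1=[] Q2=[]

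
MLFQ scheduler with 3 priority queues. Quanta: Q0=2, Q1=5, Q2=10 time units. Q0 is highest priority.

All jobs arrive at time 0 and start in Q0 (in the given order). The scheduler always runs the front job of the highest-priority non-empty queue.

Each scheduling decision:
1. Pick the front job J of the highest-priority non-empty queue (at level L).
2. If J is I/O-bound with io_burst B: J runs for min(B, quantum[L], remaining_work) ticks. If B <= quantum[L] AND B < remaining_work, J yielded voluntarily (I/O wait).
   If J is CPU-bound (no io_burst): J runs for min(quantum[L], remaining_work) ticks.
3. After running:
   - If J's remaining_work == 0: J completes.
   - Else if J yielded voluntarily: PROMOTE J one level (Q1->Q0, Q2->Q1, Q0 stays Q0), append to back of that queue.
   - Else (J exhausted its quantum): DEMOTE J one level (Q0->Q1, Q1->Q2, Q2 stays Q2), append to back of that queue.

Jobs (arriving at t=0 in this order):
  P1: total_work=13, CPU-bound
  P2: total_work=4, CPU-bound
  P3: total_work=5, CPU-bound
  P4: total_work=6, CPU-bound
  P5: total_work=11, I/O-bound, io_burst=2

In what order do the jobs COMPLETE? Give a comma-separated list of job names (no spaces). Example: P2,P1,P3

Answer: P5,P2,P3,P4,P1

Derivation:
t=0-2: P1@Q0 runs 2, rem=11, quantum used, demote→Q1. Q0=[P2,P3,P4,P5] Q1=[P1] Q2=[]
t=2-4: P2@Q0 runs 2, rem=2, quantum used, demote→Q1. Q0=[P3,P4,P5] Q1=[P1,P2] Q2=[]
t=4-6: P3@Q0 runs 2, rem=3, quantum used, demote→Q1. Q0=[P4,P5] Q1=[P1,P2,P3] Q2=[]
t=6-8: P4@Q0 runs 2, rem=4, quantum used, demote→Q1. Q0=[P5] Q1=[P1,P2,P3,P4] Q2=[]
t=8-10: P5@Q0 runs 2, rem=9, I/O yield, promote→Q0. Q0=[P5] Q1=[P1,P2,P3,P4] Q2=[]
t=10-12: P5@Q0 runs 2, rem=7, I/O yield, promote→Q0. Q0=[P5] Q1=[P1,P2,P3,P4] Q2=[]
t=12-14: P5@Q0 runs 2, rem=5, I/O yield, promote→Q0. Q0=[P5] Q1=[P1,P2,P3,P4] Q2=[]
t=14-16: P5@Q0 runs 2, rem=3, I/O yield, promote→Q0. Q0=[P5] Q1=[P1,P2,P3,P4] Q2=[]
t=16-18: P5@Q0 runs 2, rem=1, I/O yield, promote→Q0. Q0=[P5] Q1=[P1,P2,P3,P4] Q2=[]
t=18-19: P5@Q0 runs 1, rem=0, completes. Q0=[] Q1=[P1,P2,P3,P4] Q2=[]
t=19-24: P1@Q1 runs 5, rem=6, quantum used, demote→Q2. Q0=[] Q1=[P2,P3,P4] Q2=[P1]
t=24-26: P2@Q1 runs 2, rem=0, completes. Q0=[] Q1=[P3,P4] Q2=[P1]
t=26-29: P3@Q1 runs 3, rem=0, completes. Q0=[] Q1=[P4] Q2=[P1]
t=29-33: P4@Q1 runs 4, rem=0, completes. Q0=[] Q1=[] Q2=[P1]
t=33-39: P1@Q2 runs 6, rem=0, completes. Q0=[] Q1=[] Q2=[]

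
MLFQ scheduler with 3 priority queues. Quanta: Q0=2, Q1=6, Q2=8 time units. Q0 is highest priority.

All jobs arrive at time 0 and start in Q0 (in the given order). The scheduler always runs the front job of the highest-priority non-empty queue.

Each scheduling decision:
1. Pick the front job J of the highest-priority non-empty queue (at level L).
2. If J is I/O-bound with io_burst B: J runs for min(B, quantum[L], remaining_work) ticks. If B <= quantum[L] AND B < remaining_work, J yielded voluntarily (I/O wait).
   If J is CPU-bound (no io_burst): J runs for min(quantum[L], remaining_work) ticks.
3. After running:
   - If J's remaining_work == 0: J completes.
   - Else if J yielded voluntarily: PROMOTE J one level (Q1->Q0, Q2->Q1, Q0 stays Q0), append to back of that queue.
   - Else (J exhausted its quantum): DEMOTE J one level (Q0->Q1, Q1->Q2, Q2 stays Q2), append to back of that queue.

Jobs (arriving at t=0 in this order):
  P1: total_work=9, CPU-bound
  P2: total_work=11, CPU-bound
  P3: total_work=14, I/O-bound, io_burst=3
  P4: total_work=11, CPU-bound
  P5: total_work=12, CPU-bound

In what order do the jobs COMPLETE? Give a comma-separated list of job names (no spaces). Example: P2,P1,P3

Answer: P3,P1,P2,P4,P5

Derivation:
t=0-2: P1@Q0 runs 2, rem=7, quantum used, demote→Q1. Q0=[P2,P3,P4,P5] Q1=[P1] Q2=[]
t=2-4: P2@Q0 runs 2, rem=9, quantum used, demote→Q1. Q0=[P3,P4,P5] Q1=[P1,P2] Q2=[]
t=4-6: P3@Q0 runs 2, rem=12, quantum used, demote→Q1. Q0=[P4,P5] Q1=[P1,P2,P3] Q2=[]
t=6-8: P4@Q0 runs 2, rem=9, quantum used, demote→Q1. Q0=[P5] Q1=[P1,P2,P3,P4] Q2=[]
t=8-10: P5@Q0 runs 2, rem=10, quantum used, demote→Q1. Q0=[] Q1=[P1,P2,P3,P4,P5] Q2=[]
t=10-16: P1@Q1 runs 6, rem=1, quantum used, demote→Q2. Q0=[] Q1=[P2,P3,P4,P5] Q2=[P1]
t=16-22: P2@Q1 runs 6, rem=3, quantum used, demote→Q2. Q0=[] Q1=[P3,P4,P5] Q2=[P1,P2]
t=22-25: P3@Q1 runs 3, rem=9, I/O yield, promote→Q0. Q0=[P3] Q1=[P4,P5] Q2=[P1,P2]
t=25-27: P3@Q0 runs 2, rem=7, quantum used, demote→Q1. Q0=[] Q1=[P4,P5,P3] Q2=[P1,P2]
t=27-33: P4@Q1 runs 6, rem=3, quantum used, demote→Q2. Q0=[] Q1=[P5,P3] Q2=[P1,P2,P4]
t=33-39: P5@Q1 runs 6, rem=4, quantum used, demote→Q2. Q0=[] Q1=[P3] Q2=[P1,P2,P4,P5]
t=39-42: P3@Q1 runs 3, rem=4, I/O yield, promote→Q0. Q0=[P3] Q1=[] Q2=[P1,P2,P4,P5]
t=42-44: P3@Q0 runs 2, rem=2, quantum used, demote→Q1. Q0=[] Q1=[P3] Q2=[P1,P2,P4,P5]
t=44-46: P3@Q1 runs 2, rem=0, completes. Q0=[] Q1=[] Q2=[P1,P2,P4,P5]
t=46-47: P1@Q2 runs 1, rem=0, completes. Q0=[] Q1=[] Q2=[P2,P4,P5]
t=47-50: P2@Q2 runs 3, rem=0, completes. Q0=[] Q1=[] Q2=[P4,P5]
t=50-53: P4@Q2 runs 3, rem=0, completes. Q0=[] Q1=[] Q2=[P5]
t=53-57: P5@Q2 runs 4, rem=0, completes. Q0=[] Q1=[] Q2=[]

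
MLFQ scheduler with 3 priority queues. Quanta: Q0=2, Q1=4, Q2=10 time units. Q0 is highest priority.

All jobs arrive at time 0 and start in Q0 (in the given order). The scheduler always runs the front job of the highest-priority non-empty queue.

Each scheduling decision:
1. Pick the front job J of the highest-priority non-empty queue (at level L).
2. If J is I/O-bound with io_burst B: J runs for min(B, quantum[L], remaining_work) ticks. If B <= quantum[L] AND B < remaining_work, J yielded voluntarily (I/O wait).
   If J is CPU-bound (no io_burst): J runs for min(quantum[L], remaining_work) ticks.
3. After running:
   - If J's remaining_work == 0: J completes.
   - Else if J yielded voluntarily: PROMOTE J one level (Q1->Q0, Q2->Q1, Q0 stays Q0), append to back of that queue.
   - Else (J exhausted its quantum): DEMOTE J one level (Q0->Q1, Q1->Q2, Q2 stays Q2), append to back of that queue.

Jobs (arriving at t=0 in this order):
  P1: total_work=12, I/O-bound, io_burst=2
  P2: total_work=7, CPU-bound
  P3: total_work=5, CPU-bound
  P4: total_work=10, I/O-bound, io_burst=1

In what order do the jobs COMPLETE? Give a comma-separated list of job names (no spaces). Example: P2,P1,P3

Answer: P1,P4,P3,P2

Derivation:
t=0-2: P1@Q0 runs 2, rem=10, I/O yield, promote→Q0. Q0=[P2,P3,P4,P1] Q1=[] Q2=[]
t=2-4: P2@Q0 runs 2, rem=5, quantum used, demote→Q1. Q0=[P3,P4,P1] Q1=[P2] Q2=[]
t=4-6: P3@Q0 runs 2, rem=3, quantum used, demote→Q1. Q0=[P4,P1] Q1=[P2,P3] Q2=[]
t=6-7: P4@Q0 runs 1, rem=9, I/O yield, promote→Q0. Q0=[P1,P4] Q1=[P2,P3] Q2=[]
t=7-9: P1@Q0 runs 2, rem=8, I/O yield, promote→Q0. Q0=[P4,P1] Q1=[P2,P3] Q2=[]
t=9-10: P4@Q0 runs 1, rem=8, I/O yield, promote→Q0. Q0=[P1,P4] Q1=[P2,P3] Q2=[]
t=10-12: P1@Q0 runs 2, rem=6, I/O yield, promote→Q0. Q0=[P4,P1] Q1=[P2,P3] Q2=[]
t=12-13: P4@Q0 runs 1, rem=7, I/O yield, promote→Q0. Q0=[P1,P4] Q1=[P2,P3] Q2=[]
t=13-15: P1@Q0 runs 2, rem=4, I/O yield, promote→Q0. Q0=[P4,P1] Q1=[P2,P3] Q2=[]
t=15-16: P4@Q0 runs 1, rem=6, I/O yield, promote→Q0. Q0=[P1,P4] Q1=[P2,P3] Q2=[]
t=16-18: P1@Q0 runs 2, rem=2, I/O yield, promote→Q0. Q0=[P4,P1] Q1=[P2,P3] Q2=[]
t=18-19: P4@Q0 runs 1, rem=5, I/O yield, promote→Q0. Q0=[P1,P4] Q1=[P2,P3] Q2=[]
t=19-21: P1@Q0 runs 2, rem=0, completes. Q0=[P4] Q1=[P2,P3] Q2=[]
t=21-22: P4@Q0 runs 1, rem=4, I/O yield, promote→Q0. Q0=[P4] Q1=[P2,P3] Q2=[]
t=22-23: P4@Q0 runs 1, rem=3, I/O yield, promote→Q0. Q0=[P4] Q1=[P2,P3] Q2=[]
t=23-24: P4@Q0 runs 1, rem=2, I/O yield, promote→Q0. Q0=[P4] Q1=[P2,P3] Q2=[]
t=24-25: P4@Q0 runs 1, rem=1, I/O yield, promote→Q0. Q0=[P4] Q1=[P2,P3] Q2=[]
t=25-26: P4@Q0 runs 1, rem=0, completes. Q0=[] Q1=[P2,P3] Q2=[]
t=26-30: P2@Q1 runs 4, rem=1, quantum used, demote→Q2. Q0=[] Q1=[P3] Q2=[P2]
t=30-33: P3@Q1 runs 3, rem=0, completes. Q0=[] Q1=[] Q2=[P2]
t=33-34: P2@Q2 runs 1, rem=0, completes. Q0=[] Q1=[] Q2=[]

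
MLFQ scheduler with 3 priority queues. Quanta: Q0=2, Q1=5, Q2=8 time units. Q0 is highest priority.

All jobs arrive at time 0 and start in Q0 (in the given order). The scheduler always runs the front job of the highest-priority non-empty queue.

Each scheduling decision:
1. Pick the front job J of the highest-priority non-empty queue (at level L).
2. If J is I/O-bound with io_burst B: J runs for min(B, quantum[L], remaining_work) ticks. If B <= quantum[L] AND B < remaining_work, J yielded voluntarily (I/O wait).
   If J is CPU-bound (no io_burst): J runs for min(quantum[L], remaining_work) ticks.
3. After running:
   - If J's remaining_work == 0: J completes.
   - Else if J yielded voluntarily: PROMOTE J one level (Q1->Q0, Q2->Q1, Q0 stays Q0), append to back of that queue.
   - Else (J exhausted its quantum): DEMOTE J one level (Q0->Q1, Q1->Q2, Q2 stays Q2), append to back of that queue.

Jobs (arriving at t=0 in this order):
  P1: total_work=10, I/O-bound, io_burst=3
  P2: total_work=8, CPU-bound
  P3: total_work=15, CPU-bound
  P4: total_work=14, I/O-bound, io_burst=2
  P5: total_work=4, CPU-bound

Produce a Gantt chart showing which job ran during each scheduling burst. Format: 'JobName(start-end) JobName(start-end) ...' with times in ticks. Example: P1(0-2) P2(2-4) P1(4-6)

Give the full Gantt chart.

Answer: P1(0-2) P2(2-4) P3(4-6) P4(6-8) P5(8-10) P4(10-12) P4(12-14) P4(14-16) P4(16-18) P4(18-20) P4(20-22) P1(22-25) P1(25-27) P2(27-32) P3(32-37) P5(37-39) P1(39-42) P2(42-43) P3(43-51)

Derivation:
t=0-2: P1@Q0 runs 2, rem=8, quantum used, demote→Q1. Q0=[P2,P3,P4,P5] Q1=[P1] Q2=[]
t=2-4: P2@Q0 runs 2, rem=6, quantum used, demote→Q1. Q0=[P3,P4,P5] Q1=[P1,P2] Q2=[]
t=4-6: P3@Q0 runs 2, rem=13, quantum used, demote→Q1. Q0=[P4,P5] Q1=[P1,P2,P3] Q2=[]
t=6-8: P4@Q0 runs 2, rem=12, I/O yield, promote→Q0. Q0=[P5,P4] Q1=[P1,P2,P3] Q2=[]
t=8-10: P5@Q0 runs 2, rem=2, quantum used, demote→Q1. Q0=[P4] Q1=[P1,P2,P3,P5] Q2=[]
t=10-12: P4@Q0 runs 2, rem=10, I/O yield, promote→Q0. Q0=[P4] Q1=[P1,P2,P3,P5] Q2=[]
t=12-14: P4@Q0 runs 2, rem=8, I/O yield, promote→Q0. Q0=[P4] Q1=[P1,P2,P3,P5] Q2=[]
t=14-16: P4@Q0 runs 2, rem=6, I/O yield, promote→Q0. Q0=[P4] Q1=[P1,P2,P3,P5] Q2=[]
t=16-18: P4@Q0 runs 2, rem=4, I/O yield, promote→Q0. Q0=[P4] Q1=[P1,P2,P3,P5] Q2=[]
t=18-20: P4@Q0 runs 2, rem=2, I/O yield, promote→Q0. Q0=[P4] Q1=[P1,P2,P3,P5] Q2=[]
t=20-22: P4@Q0 runs 2, rem=0, completes. Q0=[] Q1=[P1,P2,P3,P5] Q2=[]
t=22-25: P1@Q1 runs 3, rem=5, I/O yield, promote→Q0. Q0=[P1] Q1=[P2,P3,P5] Q2=[]
t=25-27: P1@Q0 runs 2, rem=3, quantum used, demote→Q1. Q0=[] Q1=[P2,P3,P5,P1] Q2=[]
t=27-32: P2@Q1 runs 5, rem=1, quantum used, demote→Q2. Q0=[] Q1=[P3,P5,P1] Q2=[P2]
t=32-37: P3@Q1 runs 5, rem=8, quantum used, demote→Q2. Q0=[] Q1=[P5,P1] Q2=[P2,P3]
t=37-39: P5@Q1 runs 2, rem=0, completes. Q0=[] Q1=[P1] Q2=[P2,P3]
t=39-42: P1@Q1 runs 3, rem=0, completes. Q0=[] Q1=[] Q2=[P2,P3]
t=42-43: P2@Q2 runs 1, rem=0, completes. Q0=[] Q1=[] Q2=[P3]
t=43-51: P3@Q2 runs 8, rem=0, completes. Q0=[] Q1=[] Q2=[]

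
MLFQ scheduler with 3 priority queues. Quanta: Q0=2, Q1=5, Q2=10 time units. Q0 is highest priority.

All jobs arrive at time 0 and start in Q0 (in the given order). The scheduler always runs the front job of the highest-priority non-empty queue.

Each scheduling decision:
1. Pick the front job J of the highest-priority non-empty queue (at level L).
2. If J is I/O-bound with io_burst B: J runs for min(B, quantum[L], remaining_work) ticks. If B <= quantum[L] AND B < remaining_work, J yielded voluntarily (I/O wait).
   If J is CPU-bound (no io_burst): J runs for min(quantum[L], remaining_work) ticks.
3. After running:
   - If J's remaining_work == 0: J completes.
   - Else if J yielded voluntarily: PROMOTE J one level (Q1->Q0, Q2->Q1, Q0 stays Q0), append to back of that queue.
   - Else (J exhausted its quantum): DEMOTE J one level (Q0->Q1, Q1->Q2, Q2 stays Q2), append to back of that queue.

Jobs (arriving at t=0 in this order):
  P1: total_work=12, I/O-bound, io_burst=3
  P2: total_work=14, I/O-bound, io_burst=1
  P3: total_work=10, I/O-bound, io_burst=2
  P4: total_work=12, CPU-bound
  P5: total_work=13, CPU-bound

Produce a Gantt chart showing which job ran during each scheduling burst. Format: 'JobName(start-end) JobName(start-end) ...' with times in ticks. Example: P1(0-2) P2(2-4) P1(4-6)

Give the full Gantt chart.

t=0-2: P1@Q0 runs 2, rem=10, quantum used, demote→Q1. Q0=[P2,P3,P4,P5] Q1=[P1] Q2=[]
t=2-3: P2@Q0 runs 1, rem=13, I/O yield, promote→Q0. Q0=[P3,P4,P5,P2] Q1=[P1] Q2=[]
t=3-5: P3@Q0 runs 2, rem=8, I/O yield, promote→Q0. Q0=[P4,P5,P2,P3] Q1=[P1] Q2=[]
t=5-7: P4@Q0 runs 2, rem=10, quantum used, demote→Q1. Q0=[P5,P2,P3] Q1=[P1,P4] Q2=[]
t=7-9: P5@Q0 runs 2, rem=11, quantum used, demote→Q1. Q0=[P2,P3] Q1=[P1,P4,P5] Q2=[]
t=9-10: P2@Q0 runs 1, rem=12, I/O yield, promote→Q0. Q0=[P3,P2] Q1=[P1,P4,P5] Q2=[]
t=10-12: P3@Q0 runs 2, rem=6, I/O yield, promote→Q0. Q0=[P2,P3] Q1=[P1,P4,P5] Q2=[]
t=12-13: P2@Q0 runs 1, rem=11, I/O yield, promote→Q0. Q0=[P3,P2] Q1=[P1,P4,P5] Q2=[]
t=13-15: P3@Q0 runs 2, rem=4, I/O yield, promote→Q0. Q0=[P2,P3] Q1=[P1,P4,P5] Q2=[]
t=15-16: P2@Q0 runs 1, rem=10, I/O yield, promote→Q0. Q0=[P3,P2] Q1=[P1,P4,P5] Q2=[]
t=16-18: P3@Q0 runs 2, rem=2, I/O yield, promote→Q0. Q0=[P2,P3] Q1=[P1,P4,P5] Q2=[]
t=18-19: P2@Q0 runs 1, rem=9, I/O yield, promote→Q0. Q0=[P3,P2] Q1=[P1,P4,P5] Q2=[]
t=19-21: P3@Q0 runs 2, rem=0, completes. Q0=[P2] Q1=[P1,P4,P5] Q2=[]
t=21-22: P2@Q0 runs 1, rem=8, I/O yield, promote→Q0. Q0=[P2] Q1=[P1,P4,P5] Q2=[]
t=22-23: P2@Q0 runs 1, rem=7, I/O yield, promote→Q0. Q0=[P2] Q1=[P1,P4,P5] Q2=[]
t=23-24: P2@Q0 runs 1, rem=6, I/O yield, promote→Q0. Q0=[P2] Q1=[P1,P4,P5] Q2=[]
t=24-25: P2@Q0 runs 1, rem=5, I/O yield, promote→Q0. Q0=[P2] Q1=[P1,P4,P5] Q2=[]
t=25-26: P2@Q0 runs 1, rem=4, I/O yield, promote→Q0. Q0=[P2] Q1=[P1,P4,P5] Q2=[]
t=26-27: P2@Q0 runs 1, rem=3, I/O yield, promote→Q0. Q0=[P2] Q1=[P1,P4,P5] Q2=[]
t=27-28: P2@Q0 runs 1, rem=2, I/O yield, promote→Q0. Q0=[P2] Q1=[P1,P4,P5] Q2=[]
t=28-29: P2@Q0 runs 1, rem=1, I/O yield, promote→Q0. Q0=[P2] Q1=[P1,P4,P5] Q2=[]
t=29-30: P2@Q0 runs 1, rem=0, completes. Q0=[] Q1=[P1,P4,P5] Q2=[]
t=30-33: P1@Q1 runs 3, rem=7, I/O yield, promote→Q0. Q0=[P1] Q1=[P4,P5] Q2=[]
t=33-35: P1@Q0 runs 2, rem=5, quantum used, demote→Q1. Q0=[] Q1=[P4,P5,P1] Q2=[]
t=35-40: P4@Q1 runs 5, rem=5, quantum used, demote→Q2. Q0=[] Q1=[P5,P1] Q2=[P4]
t=40-45: P5@Q1 runs 5, rem=6, quantum used, demote→Q2. Q0=[] Q1=[P1] Q2=[P4,P5]
t=45-48: P1@Q1 runs 3, rem=2, I/O yield, promote→Q0. Q0=[P1] Q1=[] Q2=[P4,P5]
t=48-50: P1@Q0 runs 2, rem=0, completes. Q0=[] Q1=[] Q2=[P4,P5]
t=50-55: P4@Q2 runs 5, rem=0, completes. Q0=[] Q1=[] Q2=[P5]
t=55-61: P5@Q2 runs 6, rem=0, completes. Q0=[] Q1=[] Q2=[]

Answer: P1(0-2) P2(2-3) P3(3-5) P4(5-7) P5(7-9) P2(9-10) P3(10-12) P2(12-13) P3(13-15) P2(15-16) P3(16-18) P2(18-19) P3(19-21) P2(21-22) P2(22-23) P2(23-24) P2(24-25) P2(25-26) P2(26-27) P2(27-28) P2(28-29) P2(29-30) P1(30-33) P1(33-35) P4(35-40) P5(40-45) P1(45-48) P1(48-50) P4(50-55) P5(55-61)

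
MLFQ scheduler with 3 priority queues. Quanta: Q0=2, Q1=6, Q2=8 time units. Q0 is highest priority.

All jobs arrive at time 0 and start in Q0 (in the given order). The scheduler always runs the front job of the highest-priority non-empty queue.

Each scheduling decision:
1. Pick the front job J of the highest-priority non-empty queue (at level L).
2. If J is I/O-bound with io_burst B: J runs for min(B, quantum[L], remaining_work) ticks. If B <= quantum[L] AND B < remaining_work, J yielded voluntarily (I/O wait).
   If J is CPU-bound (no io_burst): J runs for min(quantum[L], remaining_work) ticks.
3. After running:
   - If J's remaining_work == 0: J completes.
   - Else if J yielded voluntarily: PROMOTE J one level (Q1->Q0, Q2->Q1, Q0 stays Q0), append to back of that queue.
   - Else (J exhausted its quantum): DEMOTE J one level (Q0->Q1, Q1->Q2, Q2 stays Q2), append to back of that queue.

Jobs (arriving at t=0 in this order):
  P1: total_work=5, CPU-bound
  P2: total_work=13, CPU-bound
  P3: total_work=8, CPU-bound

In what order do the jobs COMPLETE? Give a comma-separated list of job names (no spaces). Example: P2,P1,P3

t=0-2: P1@Q0 runs 2, rem=3, quantum used, demote→Q1. Q0=[P2,P3] Q1=[P1] Q2=[]
t=2-4: P2@Q0 runs 2, rem=11, quantum used, demote→Q1. Q0=[P3] Q1=[P1,P2] Q2=[]
t=4-6: P3@Q0 runs 2, rem=6, quantum used, demote→Q1. Q0=[] Q1=[P1,P2,P3] Q2=[]
t=6-9: P1@Q1 runs 3, rem=0, completes. Q0=[] Q1=[P2,P3] Q2=[]
t=9-15: P2@Q1 runs 6, rem=5, quantum used, demote→Q2. Q0=[] Q1=[P3] Q2=[P2]
t=15-21: P3@Q1 runs 6, rem=0, completes. Q0=[] Q1=[] Q2=[P2]
t=21-26: P2@Q2 runs 5, rem=0, completes. Q0=[] Q1=[] Q2=[]

Answer: P1,P3,P2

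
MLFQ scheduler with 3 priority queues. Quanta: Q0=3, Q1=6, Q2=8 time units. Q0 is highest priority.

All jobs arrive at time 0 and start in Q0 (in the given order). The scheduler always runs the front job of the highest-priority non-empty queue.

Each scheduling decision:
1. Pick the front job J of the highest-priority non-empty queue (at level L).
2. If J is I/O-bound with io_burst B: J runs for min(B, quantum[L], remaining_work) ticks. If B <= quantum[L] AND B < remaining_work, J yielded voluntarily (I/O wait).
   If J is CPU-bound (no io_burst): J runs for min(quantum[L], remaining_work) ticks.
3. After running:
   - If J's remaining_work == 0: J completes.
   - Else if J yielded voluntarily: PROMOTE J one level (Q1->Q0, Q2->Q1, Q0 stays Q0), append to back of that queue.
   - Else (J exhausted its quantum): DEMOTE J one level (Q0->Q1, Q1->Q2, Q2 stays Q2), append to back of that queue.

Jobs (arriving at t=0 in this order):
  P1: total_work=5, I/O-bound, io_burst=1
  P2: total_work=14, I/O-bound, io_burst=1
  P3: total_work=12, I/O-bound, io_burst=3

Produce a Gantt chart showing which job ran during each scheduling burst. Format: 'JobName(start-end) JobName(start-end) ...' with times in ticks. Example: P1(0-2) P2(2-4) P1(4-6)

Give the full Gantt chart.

t=0-1: P1@Q0 runs 1, rem=4, I/O yield, promote→Q0. Q0=[P2,P3,P1] Q1=[] Q2=[]
t=1-2: P2@Q0 runs 1, rem=13, I/O yield, promote→Q0. Q0=[P3,P1,P2] Q1=[] Q2=[]
t=2-5: P3@Q0 runs 3, rem=9, I/O yield, promote→Q0. Q0=[P1,P2,P3] Q1=[] Q2=[]
t=5-6: P1@Q0 runs 1, rem=3, I/O yield, promote→Q0. Q0=[P2,P3,P1] Q1=[] Q2=[]
t=6-7: P2@Q0 runs 1, rem=12, I/O yield, promote→Q0. Q0=[P3,P1,P2] Q1=[] Q2=[]
t=7-10: P3@Q0 runs 3, rem=6, I/O yield, promote→Q0. Q0=[P1,P2,P3] Q1=[] Q2=[]
t=10-11: P1@Q0 runs 1, rem=2, I/O yield, promote→Q0. Q0=[P2,P3,P1] Q1=[] Q2=[]
t=11-12: P2@Q0 runs 1, rem=11, I/O yield, promote→Q0. Q0=[P3,P1,P2] Q1=[] Q2=[]
t=12-15: P3@Q0 runs 3, rem=3, I/O yield, promote→Q0. Q0=[P1,P2,P3] Q1=[] Q2=[]
t=15-16: P1@Q0 runs 1, rem=1, I/O yield, promote→Q0. Q0=[P2,P3,P1] Q1=[] Q2=[]
t=16-17: P2@Q0 runs 1, rem=10, I/O yield, promote→Q0. Q0=[P3,P1,P2] Q1=[] Q2=[]
t=17-20: P3@Q0 runs 3, rem=0, completes. Q0=[P1,P2] Q1=[] Q2=[]
t=20-21: P1@Q0 runs 1, rem=0, completes. Q0=[P2] Q1=[] Q2=[]
t=21-22: P2@Q0 runs 1, rem=9, I/O yield, promote→Q0. Q0=[P2] Q1=[] Q2=[]
t=22-23: P2@Q0 runs 1, rem=8, I/O yield, promote→Q0. Q0=[P2] Q1=[] Q2=[]
t=23-24: P2@Q0 runs 1, rem=7, I/O yield, promote→Q0. Q0=[P2] Q1=[] Q2=[]
t=24-25: P2@Q0 runs 1, rem=6, I/O yield, promote→Q0. Q0=[P2] Q1=[] Q2=[]
t=25-26: P2@Q0 runs 1, rem=5, I/O yield, promote→Q0. Q0=[P2] Q1=[] Q2=[]
t=26-27: P2@Q0 runs 1, rem=4, I/O yield, promote→Q0. Q0=[P2] Q1=[] Q2=[]
t=27-28: P2@Q0 runs 1, rem=3, I/O yield, promote→Q0. Q0=[P2] Q1=[] Q2=[]
t=28-29: P2@Q0 runs 1, rem=2, I/O yield, promote→Q0. Q0=[P2] Q1=[] Q2=[]
t=29-30: P2@Q0 runs 1, rem=1, I/O yield, promote→Q0. Q0=[P2] Q1=[] Q2=[]
t=30-31: P2@Q0 runs 1, rem=0, completes. Q0=[] Q1=[] Q2=[]

Answer: P1(0-1) P2(1-2) P3(2-5) P1(5-6) P2(6-7) P3(7-10) P1(10-11) P2(11-12) P3(12-15) P1(15-16) P2(16-17) P3(17-20) P1(20-21) P2(21-22) P2(22-23) P2(23-24) P2(24-25) P2(25-26) P2(26-27) P2(27-28) P2(28-29) P2(29-30) P2(30-31)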